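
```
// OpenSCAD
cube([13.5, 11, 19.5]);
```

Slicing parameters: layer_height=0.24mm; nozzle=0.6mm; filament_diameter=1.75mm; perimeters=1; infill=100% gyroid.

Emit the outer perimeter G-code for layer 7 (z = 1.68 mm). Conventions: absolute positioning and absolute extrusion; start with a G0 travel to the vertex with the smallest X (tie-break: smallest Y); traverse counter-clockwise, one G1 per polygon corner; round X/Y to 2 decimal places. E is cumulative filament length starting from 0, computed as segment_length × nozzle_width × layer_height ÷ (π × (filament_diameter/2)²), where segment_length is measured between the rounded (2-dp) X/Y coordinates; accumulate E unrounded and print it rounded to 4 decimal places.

At z = 1.68 mm: the 13.5×11 cube contributes its full rectangle. The outline is a single polygon with 4 vertices. Extrusion per mm of travel: 0.6 × 0.24 / (π × 0.875²) = 0.059868. Accumulating E over each segment gives final E = 2.9335.

G0 X0.00 Y0.00 Z1.68
G1 X13.50 Y0.00 E0.8082
G1 X13.50 Y11.00 E1.4668
G1 X0.00 Y11.00 E2.2750
G1 X0.00 Y0.00 E2.9335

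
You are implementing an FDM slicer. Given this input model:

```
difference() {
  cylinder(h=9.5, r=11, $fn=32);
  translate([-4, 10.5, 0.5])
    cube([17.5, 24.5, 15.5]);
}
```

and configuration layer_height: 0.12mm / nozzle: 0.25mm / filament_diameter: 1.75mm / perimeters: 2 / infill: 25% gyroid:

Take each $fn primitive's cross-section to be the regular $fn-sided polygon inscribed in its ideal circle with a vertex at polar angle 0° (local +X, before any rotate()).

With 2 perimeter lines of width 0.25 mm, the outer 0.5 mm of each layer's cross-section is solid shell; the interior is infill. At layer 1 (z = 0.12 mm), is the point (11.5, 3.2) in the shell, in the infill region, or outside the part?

outside

At z = 0.12 mm: the r=11 cylinder gives a regular 32-gon of circumradius 11 (constant along its height); the cube at (-4, 10.5) does not reach this height (z outside [0.5, 16]); Subtracting the remaining from the first: none of the subtracted shapes is present at this height, so the r=11 cylinder is unchanged — 1 connected region. Overall, the cross-section is a single solid region. The nearest boundary edge runs (10.79, 2.15)→(10.16, 4.21); distance from the point to it = 0.99 mm. The point is not inside any of the regions above, so it lies outside the cross-section (0.99 mm from the nearest boundary).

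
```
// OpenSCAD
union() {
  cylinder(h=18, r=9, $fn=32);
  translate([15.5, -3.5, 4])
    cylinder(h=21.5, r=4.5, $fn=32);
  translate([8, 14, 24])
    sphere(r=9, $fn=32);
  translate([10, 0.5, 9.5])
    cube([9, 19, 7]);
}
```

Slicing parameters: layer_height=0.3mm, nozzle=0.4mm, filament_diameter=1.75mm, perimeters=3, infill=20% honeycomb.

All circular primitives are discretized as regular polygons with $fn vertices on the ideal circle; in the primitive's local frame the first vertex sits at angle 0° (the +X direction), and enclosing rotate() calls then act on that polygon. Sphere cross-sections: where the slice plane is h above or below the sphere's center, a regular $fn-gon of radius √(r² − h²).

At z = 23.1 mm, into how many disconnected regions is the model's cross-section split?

At z = 23.1 mm: the cylinder is not intersected at this z (z outside [0, 18]); the r=4.5 cylinder at (15.5, -3.5) gives a regular 32-gon of circumradius 4.5 (constant along its height); the r=9 sphere at (8, 14) slices to a regular 32-gon of circumradius 8.955 (√(r²−h²) with h=0.9 from center); the cube at (10, 0.5) is not intersected at this z (z outside [9.5, 16.5]); Taking the union: the 2 present regions are separate (no shared area or edge), so areas and boundary lengths simply add and each stays a separate island — 2 connected regions. The result has 2 disconnected regions.

2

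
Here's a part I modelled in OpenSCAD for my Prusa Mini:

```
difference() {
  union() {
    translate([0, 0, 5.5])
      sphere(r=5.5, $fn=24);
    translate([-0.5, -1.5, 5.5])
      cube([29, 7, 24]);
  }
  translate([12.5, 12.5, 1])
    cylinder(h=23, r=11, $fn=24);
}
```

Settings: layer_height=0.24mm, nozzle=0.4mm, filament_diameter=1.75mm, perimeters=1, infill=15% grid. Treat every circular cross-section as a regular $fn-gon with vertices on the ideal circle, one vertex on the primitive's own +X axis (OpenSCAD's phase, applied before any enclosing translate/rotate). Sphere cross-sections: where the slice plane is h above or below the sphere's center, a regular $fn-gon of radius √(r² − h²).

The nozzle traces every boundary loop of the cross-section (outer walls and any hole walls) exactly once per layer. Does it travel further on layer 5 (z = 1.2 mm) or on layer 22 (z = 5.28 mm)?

layer 22 (z = 5.28 mm)

Layer 5 (z = 1.2): the sphere: section is a regular 24-gon, circumradius = √(r²−h²) = √(5.5²−4.3²) = 3.429 (perimeter = 2·24·3.429·sin(180°/24) = 21.49 mm); the cube at (-0.5, -1.5) is not intersected at this z (z outside [5.5, 29.5]); Taking the union: only the r=5.5 sphere is present, so the union is just that shape — boundary = 21.49 mm; the r=11 cylinder at (12.5, 12.5) contributes a regular 24-gon of circumradius 11 (perimeter = 2·24·11.000·sin(180°/24) = 68.92 mm); Taking the first minus the rest: starting from the result so far, the r=11 cylinder at (12.5, 12.5) misses the remaining region (no effect) — boundary = 21.49 mm. So its perimeter = 21.49 mm. Layer 22 (z = 5.28): the r=5.5 sphere contributes a regular 24-gon of circumradius √(5.5²−0.22²) = 5.496 (perimeter = 2·24·5.496·sin(180°/24) = 34.43 mm); the cube at (-0.5, -1.5) is not intersected at this z (z outside [5.5, 29.5]); Combining (union): only the r=5.5 sphere is present, so the union is just that shape — boundary = 34.43 mm; the r=11 cylinder at (12.5, 12.5) gives a regular 24-gon of circumradius 11 (constant along its height) (perimeter = 2·24·11.000·sin(180°/24) = 68.92 mm); Subtracting the remaining from the first: starting from that combined region, the r=11 cylinder at (12.5, 12.5) misses the remaining region (no effect) — boundary = 34.43 mm. So its perimeter = 34.43 mm. Layer 22 is larger (34.43 vs 21.49 mm).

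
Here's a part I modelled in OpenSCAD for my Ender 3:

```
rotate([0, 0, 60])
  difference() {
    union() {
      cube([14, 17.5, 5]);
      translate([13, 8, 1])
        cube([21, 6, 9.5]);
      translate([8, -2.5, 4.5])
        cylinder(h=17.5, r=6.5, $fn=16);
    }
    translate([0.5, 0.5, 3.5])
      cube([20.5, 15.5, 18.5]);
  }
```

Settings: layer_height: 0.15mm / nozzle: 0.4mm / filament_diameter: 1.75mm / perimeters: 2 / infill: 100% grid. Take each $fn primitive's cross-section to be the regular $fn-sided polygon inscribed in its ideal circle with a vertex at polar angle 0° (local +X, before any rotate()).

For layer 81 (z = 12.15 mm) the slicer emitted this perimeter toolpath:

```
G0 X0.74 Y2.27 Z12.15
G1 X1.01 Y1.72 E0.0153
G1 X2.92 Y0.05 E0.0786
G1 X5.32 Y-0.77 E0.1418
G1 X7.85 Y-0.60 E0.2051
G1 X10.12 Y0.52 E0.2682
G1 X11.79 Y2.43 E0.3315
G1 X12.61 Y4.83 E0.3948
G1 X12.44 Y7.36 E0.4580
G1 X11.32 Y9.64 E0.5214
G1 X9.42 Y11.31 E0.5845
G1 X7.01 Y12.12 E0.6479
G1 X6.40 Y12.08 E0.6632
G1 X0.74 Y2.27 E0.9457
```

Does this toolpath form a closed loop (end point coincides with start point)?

yes

Start point (G0): (0.74, 2.27). End point (last G1): the path returns to the start — closed.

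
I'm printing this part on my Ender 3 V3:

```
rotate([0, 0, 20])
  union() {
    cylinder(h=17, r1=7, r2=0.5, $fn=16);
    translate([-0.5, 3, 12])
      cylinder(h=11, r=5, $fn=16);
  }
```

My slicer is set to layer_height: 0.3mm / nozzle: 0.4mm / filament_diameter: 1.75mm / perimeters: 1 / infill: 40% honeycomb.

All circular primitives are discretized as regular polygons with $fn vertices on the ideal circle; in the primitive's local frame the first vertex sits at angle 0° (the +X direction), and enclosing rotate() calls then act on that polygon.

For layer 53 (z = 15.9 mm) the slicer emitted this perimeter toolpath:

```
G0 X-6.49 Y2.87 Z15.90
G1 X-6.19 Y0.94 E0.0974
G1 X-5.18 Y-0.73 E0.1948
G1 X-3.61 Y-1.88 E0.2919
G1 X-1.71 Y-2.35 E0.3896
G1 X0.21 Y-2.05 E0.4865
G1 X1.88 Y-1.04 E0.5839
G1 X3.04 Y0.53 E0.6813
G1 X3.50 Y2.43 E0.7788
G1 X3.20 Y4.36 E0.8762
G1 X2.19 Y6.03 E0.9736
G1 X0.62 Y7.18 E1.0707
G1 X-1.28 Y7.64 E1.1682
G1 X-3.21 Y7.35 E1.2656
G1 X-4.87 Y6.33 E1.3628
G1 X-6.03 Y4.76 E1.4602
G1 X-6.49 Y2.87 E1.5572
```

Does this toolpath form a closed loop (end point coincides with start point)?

Start point (G0): (-6.49, 2.87). End point (last G1): the path returns to the start — closed.

yes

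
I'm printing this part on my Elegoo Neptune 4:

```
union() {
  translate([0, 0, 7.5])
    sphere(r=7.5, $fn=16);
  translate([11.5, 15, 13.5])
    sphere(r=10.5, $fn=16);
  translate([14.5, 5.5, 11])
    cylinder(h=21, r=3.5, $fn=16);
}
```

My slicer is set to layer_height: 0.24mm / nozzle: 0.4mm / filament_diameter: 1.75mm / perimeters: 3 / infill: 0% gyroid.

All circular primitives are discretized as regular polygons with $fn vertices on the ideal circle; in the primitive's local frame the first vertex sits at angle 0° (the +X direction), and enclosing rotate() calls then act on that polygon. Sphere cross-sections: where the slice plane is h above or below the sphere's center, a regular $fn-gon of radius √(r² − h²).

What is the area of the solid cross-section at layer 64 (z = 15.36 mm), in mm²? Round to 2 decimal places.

At z = 15.36 mm: the sphere is not intersected at this z (|z−center|=7.860 > r=7.5); the r=10.5 sphere at (11.5, 15) slices to a regular 16-gon of circumradius 10.334 (√(r²−h²) with h=1.86 from center) (area = (16/2)·10.334²·sin(360°/16) = 326.94 mm²); the cylinder at (14.5, 5.5): section is a regular 16-gon, circumradius r=3.5 (area = (16/2)·3.500²·sin(360°/16) = 37.50 mm²); Combining (union): the regions partially overlap — summed areas 364.44 mm² minus the doubly-counted overlap 19.03 mm² gives 345.41 mm² — area = 345.41 mm². Overall, the cross-section is a single solid region. Net area = 345.41 mm².

345.41 mm²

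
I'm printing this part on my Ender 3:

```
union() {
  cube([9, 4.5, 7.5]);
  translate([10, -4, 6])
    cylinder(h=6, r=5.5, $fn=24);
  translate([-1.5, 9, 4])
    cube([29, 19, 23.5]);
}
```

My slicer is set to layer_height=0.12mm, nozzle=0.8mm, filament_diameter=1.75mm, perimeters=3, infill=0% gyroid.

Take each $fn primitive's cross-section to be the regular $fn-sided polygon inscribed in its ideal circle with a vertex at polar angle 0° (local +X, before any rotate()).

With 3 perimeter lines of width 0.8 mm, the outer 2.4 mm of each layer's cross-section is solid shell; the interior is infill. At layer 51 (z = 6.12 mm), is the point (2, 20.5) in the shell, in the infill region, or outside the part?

At z = 6.12 mm: the cube is present — its section is the full 9×4.5 rectangle; the r=5.5 cylinder at (10, -4) contributes a regular 24-gon of circumradius 5.5; the cube at (-1.5, 9) (footprint 29×19) is included at this height; Combining (union): the regions partially overlap (shared area 2.32 mm²), so overlapping operands fuse into one piece — 2 connected regions. Overall, the cross-section has 2 separate islands. The nearest boundary edge runs (-1.50, 9.00)→(-1.50, 28.00); distance from the point to it = 3.50 mm. (Shell/infill is judged within the island containing the point — the largest one.) The point is inside the cross-section and 3.50 mm from the nearest boundary — more than the 2.4 mm shell width (3 × 0.8), so it's in the infill interior.

infill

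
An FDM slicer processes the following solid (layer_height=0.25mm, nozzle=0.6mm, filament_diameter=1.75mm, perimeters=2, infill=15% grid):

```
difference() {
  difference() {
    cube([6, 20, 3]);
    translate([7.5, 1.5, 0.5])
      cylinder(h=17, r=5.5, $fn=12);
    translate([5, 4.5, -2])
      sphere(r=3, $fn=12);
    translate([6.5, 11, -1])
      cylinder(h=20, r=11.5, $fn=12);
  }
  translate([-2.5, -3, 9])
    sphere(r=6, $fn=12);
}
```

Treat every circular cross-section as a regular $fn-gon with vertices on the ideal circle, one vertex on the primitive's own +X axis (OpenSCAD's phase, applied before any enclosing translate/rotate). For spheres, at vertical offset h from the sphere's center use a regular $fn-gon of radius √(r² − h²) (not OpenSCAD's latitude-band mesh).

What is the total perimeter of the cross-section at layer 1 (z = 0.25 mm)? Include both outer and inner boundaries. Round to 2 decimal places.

11.51 mm

At z = 0.25 mm: the cube (footprint 6×20) is included at this height (perimeter 52.00 mm); the cylinder at (7.5, 1.5) does not reach this height (z outside [0.5, 17.5]); the r=3 sphere at (5, 4.5) contributes a regular 12-gon of circumradius √(3²−2.25²) = 1.984 (perimeter = 2·12·1.984·sin(180°/12) = 12.33 mm); the r=11.5 cylinder at (6.5, 11) contributes a regular 12-gon of circumradius 11.5 (perimeter = 2·12·11.500·sin(180°/12) = 71.43 mm); After the difference (first − rest): starting from the 6×20 cube, the r=3 sphere at (5, 4.5) partially overlaps it — only the 9.61 mm² overlap (of its 11.81 mm²) is removed, clipping the outline; the r=11.5 cylinder at (6.5, 11) partially overlaps it — only the 107.31 mm² overlap (of its 396.75 mm²) is removed, clipping the outline — boundary = 11.51 mm; the sphere at (-2.5, -3) is not intersected at this z (|z−center|=8.750 > r=6); Taking the first minus the rest: none of the subtracted shapes is present at this height, so that combined region is unchanged — boundary = 11.51 mm. Overall, the cross-section is a single solid region. Total boundary length (outer) = 11.51 mm.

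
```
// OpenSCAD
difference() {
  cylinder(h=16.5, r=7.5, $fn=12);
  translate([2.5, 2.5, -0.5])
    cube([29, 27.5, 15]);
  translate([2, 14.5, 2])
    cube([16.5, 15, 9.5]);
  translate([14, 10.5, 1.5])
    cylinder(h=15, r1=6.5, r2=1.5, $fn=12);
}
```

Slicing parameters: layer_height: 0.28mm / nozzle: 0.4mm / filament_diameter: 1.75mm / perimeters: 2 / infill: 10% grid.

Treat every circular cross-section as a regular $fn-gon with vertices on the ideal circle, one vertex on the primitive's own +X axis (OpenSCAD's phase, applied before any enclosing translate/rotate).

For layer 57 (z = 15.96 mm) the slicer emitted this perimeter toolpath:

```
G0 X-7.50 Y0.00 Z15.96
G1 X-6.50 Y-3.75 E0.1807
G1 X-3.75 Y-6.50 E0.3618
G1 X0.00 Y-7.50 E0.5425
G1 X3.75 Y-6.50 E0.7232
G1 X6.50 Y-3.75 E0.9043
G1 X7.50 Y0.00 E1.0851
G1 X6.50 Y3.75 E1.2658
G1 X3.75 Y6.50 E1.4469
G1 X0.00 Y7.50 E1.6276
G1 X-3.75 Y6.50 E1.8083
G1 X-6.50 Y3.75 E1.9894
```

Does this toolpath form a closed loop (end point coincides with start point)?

Start point (G0): (-7.50, 0.00). End point (last G1): the path does not return to the start — open.

no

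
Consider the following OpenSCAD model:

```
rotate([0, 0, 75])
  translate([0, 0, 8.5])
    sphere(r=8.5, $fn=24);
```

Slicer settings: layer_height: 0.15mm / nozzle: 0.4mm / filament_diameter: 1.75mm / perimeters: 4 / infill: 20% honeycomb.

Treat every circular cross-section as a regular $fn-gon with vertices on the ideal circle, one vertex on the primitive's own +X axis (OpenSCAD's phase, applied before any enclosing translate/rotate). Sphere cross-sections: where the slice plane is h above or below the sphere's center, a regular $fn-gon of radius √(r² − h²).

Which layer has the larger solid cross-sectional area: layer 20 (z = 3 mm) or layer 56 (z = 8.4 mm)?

layer 56 (z = 8.4 mm)

Layer 20 (z = 3): the r=8.5 sphere contributes a regular 24-gon of circumradius √(8.5²−5.5²) = 6.481 (area = (24/2)·6.481²·sin(360°/24) = 130.44 mm²); (rotated 75° about Z; rotation is an isometry so areas/perimeters/island counts are preserved). So its area = 130.44 mm². Layer 56 (z = 8.4): the sphere: section is a regular 24-gon, circumradius = √(r²−h²) = √(8.5²−0.1²) = 8.499 (area = (24/2)·8.499²·sin(360°/24) = 224.37 mm²); (whole slice rotated 75° about Z — lengths, areas and connectivity unchanged). So its area = 224.37 mm². Layer 56 is larger (224.37 vs 130.44 mm²).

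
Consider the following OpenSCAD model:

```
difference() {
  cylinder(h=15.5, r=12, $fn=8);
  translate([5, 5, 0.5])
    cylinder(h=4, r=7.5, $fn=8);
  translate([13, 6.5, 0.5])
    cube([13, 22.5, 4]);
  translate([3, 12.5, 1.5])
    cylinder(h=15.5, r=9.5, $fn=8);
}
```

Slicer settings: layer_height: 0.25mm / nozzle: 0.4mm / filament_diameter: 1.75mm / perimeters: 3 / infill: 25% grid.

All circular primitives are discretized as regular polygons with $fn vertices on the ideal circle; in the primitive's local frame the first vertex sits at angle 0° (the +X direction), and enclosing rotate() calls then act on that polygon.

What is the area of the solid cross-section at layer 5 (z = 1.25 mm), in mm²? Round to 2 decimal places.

278.77 mm²

At z = 1.25 mm: the cylinder: section is a regular 8-gon, circumradius r=12 (area = (8/2)·12.000²·sin(360°/8) = 407.29 mm²); the cylinder at (5, 5): section is a regular 8-gon, circumradius r=7.5 (area = (8/2)·7.500²·sin(360°/8) = 159.10 mm²); the cube at (13, 6.5) is present — its section is the full 13×22.5 rectangle (area 292.50 mm²); the cylinder at (3, 12.5) is not intersected at this z (z outside [1.5, 17]); Taking the first minus the rest: starting from the r=12 cylinder (407.29 mm²), the r=7.5 cylinder at (5, 5) partially overlaps it — only the 128.52 mm² overlap (of its 159.10 mm²) is removed, clipping the outline; the 13×22.5 cube at (13, 6.5) misses the remaining region (no effect) — area = 278.77 mm². Overall, the cross-section is a single solid region. Net area = 278.77 mm².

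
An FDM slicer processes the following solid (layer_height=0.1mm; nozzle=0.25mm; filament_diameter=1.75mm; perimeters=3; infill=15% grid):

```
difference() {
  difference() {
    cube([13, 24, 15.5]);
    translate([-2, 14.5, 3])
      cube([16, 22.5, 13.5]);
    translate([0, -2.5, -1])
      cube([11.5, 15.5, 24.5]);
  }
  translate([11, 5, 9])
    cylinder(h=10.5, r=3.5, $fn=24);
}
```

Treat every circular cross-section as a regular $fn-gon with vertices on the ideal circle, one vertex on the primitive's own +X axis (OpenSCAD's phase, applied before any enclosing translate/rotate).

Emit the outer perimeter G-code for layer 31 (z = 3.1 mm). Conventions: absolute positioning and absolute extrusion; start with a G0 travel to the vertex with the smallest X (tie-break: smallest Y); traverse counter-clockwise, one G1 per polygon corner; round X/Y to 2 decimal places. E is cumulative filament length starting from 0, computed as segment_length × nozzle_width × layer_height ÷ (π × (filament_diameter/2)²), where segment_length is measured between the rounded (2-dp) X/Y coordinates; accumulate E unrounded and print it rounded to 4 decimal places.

G0 X0.00 Y13.00 Z3.10
G1 X11.50 Y13.00 E0.1195
G1 X11.50 Y0.00 E0.2546
G1 X13.00 Y0.00 E0.2702
G1 X13.00 Y14.50 E0.4209
G1 X0.00 Y14.50 E0.5561
G1 X0.00 Y13.00 E0.5717

At z = 3.1 mm: the 13×24 cube contributes its full rectangle; the cube at (-2, 14.5) (footprint 16×22.5) is included at this height; the 11.5×15.5 cube at (0, -2.5) contributes its full rectangle; Subtracting the remaining from the first: starting from the 13×24 cube, the 16×22.5 cube at (-2, 14.5) partially overlaps it — only the 123.50 mm² overlap (of its 360.00 mm²) is removed, clipping the outline; the 11.5×15.5 cube at (0, -2.5) partially overlaps it — only the 149.50 mm² overlap (of its 178.25 mm²) is removed, clipping the outline — 1 connected region; the cylinder at (11, 5) does not reach this height (z outside [9, 19.5]); After the difference (first − rest): none of the subtracted shapes is present at this height, so that combined region is unchanged — 1 connected region. The outline is a single polygon with 6 vertices. Extrusion per mm of travel: 0.25 × 0.1 / (π × 0.875²) = 0.010394. Accumulating E over each segment gives final E = 0.5717.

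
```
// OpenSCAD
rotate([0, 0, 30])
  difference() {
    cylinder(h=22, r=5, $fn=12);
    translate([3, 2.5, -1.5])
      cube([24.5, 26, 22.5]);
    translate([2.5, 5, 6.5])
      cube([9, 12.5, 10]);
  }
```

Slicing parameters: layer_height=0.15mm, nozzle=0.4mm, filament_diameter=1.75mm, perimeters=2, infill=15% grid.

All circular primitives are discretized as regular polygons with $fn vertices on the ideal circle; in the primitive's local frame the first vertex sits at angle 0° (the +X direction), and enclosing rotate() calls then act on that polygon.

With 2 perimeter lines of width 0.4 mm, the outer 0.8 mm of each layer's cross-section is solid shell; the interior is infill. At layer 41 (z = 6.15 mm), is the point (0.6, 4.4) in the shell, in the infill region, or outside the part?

At z = 6.15 mm: the r=5 cylinder gives a regular 12-gon of circumradius 5 (constant along its height); the cube at (3, 2.5) is present — its section is the full 24.5×26 rectangle; the cube at (2.5, 5) does not reach this height (z outside [6.5, 16.5]); After the difference (first − rest): starting from the r=5 cylinder, the 24.5×26 cube at (3, 2.5) partially overlaps it — only the 0.88 mm² overlap (of its 637.00 mm²) is removed, clipping the outline — 1 connected region; (rotated 30° about Z; rotation is an isometry so areas/perimeters/island counts are preserved). Overall, the cross-section is a single solid region. Undo the 30° rotation: the query point maps to (2.720, 3.511) in the un-rotated model frame. The nearest boundary edge runs (3.00, 3.83)→(3.00, 2.50); distance from the point to it = 0.28 mm. The point is inside the cross-section, 0.28 mm from the nearest boundary — within the 0.8 mm shell band (2 × 0.4).

shell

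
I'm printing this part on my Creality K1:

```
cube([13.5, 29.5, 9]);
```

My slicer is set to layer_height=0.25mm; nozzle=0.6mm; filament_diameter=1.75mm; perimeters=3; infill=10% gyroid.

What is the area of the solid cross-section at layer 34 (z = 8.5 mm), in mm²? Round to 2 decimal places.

398.25 mm²

At z = 8.5 mm: the cube (footprint 13.5×29.5) is included at this height (area 398.25 mm²). Overall, the cross-section is a single solid region. Net area = 398.25 mm².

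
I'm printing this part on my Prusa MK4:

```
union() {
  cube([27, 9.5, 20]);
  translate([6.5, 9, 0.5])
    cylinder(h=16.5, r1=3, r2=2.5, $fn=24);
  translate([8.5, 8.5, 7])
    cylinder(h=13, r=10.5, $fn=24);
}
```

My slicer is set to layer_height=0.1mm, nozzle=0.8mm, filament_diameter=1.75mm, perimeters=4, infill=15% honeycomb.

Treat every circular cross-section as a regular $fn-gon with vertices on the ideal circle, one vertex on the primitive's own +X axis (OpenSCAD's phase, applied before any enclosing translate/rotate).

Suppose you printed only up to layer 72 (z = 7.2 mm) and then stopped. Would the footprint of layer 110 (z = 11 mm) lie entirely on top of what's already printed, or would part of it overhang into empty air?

Compare the two slices. At z = 7.2: the 27×9.5 cube contributes its full rectangle (area 256.50 mm²); the cone at (6.5, 9) (r1=3→r2=2.5) has section circumradius 2.797 here — a regular 24-gon (area = (24/2)·2.797²·sin(360°/24) = 24.30 mm²); the r=10.5 cylinder at (8.5, 8.5) contributes a regular 24-gon of circumradius 10.5 (area = (24/2)·10.500²·sin(360°/24) = 342.42 mm²); Taking the union: the regions partially overlap — summed areas 623.21 mm² minus the doubly-counted overlap 190.41 mm² gives 432.80 mm² — area = 432.80 mm². At z = 11: the cube is present — its section is the full 27×9.5 rectangle (area 256.50 mm²); the cone at (6.5, 9): at t=0.636 of its height the radius interpolates to r₁+(r₂−r₁)t = 2.682, giving a regular 24-gon of that circumradius (area = (24/2)·2.682²·sin(360°/24) = 22.34 mm²); the r=10.5 cylinder at (8.5, 8.5) gives a regular 24-gon of circumradius 10.5 (constant along its height) (area = (24/2)·10.500²·sin(360°/24) = 342.42 mm²); Combining (union): the regions partially overlap — summed areas 621.26 mm² minus the doubly-counted overlap 188.45 mm² gives 432.80 mm² — area = 432.80 mm². Checking containment: the cross-section at z = 11 is a subset of the cross-section at z = 7.2.

entirely on top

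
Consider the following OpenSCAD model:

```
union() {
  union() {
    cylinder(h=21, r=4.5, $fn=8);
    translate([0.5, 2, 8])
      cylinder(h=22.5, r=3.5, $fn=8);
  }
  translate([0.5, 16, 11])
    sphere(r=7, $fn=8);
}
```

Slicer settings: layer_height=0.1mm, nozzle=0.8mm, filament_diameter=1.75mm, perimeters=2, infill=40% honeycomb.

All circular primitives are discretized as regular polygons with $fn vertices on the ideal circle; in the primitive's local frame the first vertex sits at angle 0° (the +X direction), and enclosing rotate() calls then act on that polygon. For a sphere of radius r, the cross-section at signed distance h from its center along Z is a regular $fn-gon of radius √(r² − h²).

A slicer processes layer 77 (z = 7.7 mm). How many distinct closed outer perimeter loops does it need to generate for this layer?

At z = 7.7 mm: the r=4.5 cylinder contributes a regular 8-gon of circumradius 4.5; the cylinder at (0.5, 2) is not intersected at this z (z outside [8, 30.5]); Taking the union: only the r=4.5 cylinder is present, so the union is just that shape — 1 connected region; the sphere at (0.5, 16): section is a regular 8-gon, circumradius = √(r²−h²) = √(7²−3.3²) = 6.173; Combining (union): the 2 present regions are separate (no shared area or edge), so areas and boundary lengths simply add and each stays a separate island — 2 connected regions. The result has 2 disconnected regions.

2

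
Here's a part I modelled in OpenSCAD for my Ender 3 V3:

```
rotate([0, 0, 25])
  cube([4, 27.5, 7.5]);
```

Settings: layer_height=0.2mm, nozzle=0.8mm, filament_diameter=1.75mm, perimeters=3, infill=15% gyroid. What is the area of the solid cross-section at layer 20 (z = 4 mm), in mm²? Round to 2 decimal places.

110.00 mm²

At z = 4 mm: the cube is present — its section is the full 4×27.5 rectangle (area 110.00 mm²); (rotated 25° about Z; rotation is an isometry so areas/perimeters/island counts are preserved). Overall, the cross-section is a single solid region. Net area = 110.00 mm².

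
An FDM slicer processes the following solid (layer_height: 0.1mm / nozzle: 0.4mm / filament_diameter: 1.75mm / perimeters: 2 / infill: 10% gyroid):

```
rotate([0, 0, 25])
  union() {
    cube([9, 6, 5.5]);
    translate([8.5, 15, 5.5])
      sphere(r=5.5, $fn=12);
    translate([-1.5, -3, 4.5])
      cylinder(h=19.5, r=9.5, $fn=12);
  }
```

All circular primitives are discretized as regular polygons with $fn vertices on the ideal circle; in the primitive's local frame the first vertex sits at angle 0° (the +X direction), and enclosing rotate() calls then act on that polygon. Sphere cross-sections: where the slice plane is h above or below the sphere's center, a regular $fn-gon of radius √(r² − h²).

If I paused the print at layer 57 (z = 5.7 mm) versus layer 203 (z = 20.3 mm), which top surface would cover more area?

layer 57 (z = 5.7 mm)

Layer 57 (z = 5.7): the cube does not reach this height (z outside [0, 5.5]); the r=5.5 sphere at (8.5, 15) contributes a regular 12-gon of circumradius √(5.5²−0.2²) = 5.496 (area = (12/2)·5.496²·sin(360°/12) = 90.63 mm²); the cylinder at (-1.5, -3): section is a regular 12-gon, circumradius r=9.5 (area = (12/2)·9.500²·sin(360°/12) = 270.75 mm²); Combining (union): the 2 present regions are separate (no shared area or edge), so areas and boundary lengths simply add and each stays a separate island — area = 361.38 mm²; (rotated 25° about Z; rotation is an isometry so areas/perimeters/island counts are preserved). So its area = 361.38 mm². Layer 203 (z = 20.3): the cube does not reach this height (z outside [0, 5.5]); the sphere at (8.5, 15) is absent (|z−center|=14.800 > r=5.5); the r=9.5 cylinder at (-1.5, -3) gives a regular 12-gon of circumradius 9.5 (constant along its height) (area = (12/2)·9.500²·sin(360°/12) = 270.75 mm²); Combining (union): only the r=9.5 cylinder at (-1.5, -3) is present, so the union is just that shape — area = 270.75 mm²; (whole slice rotated 25° about Z — lengths, areas and connectivity unchanged). So its area = 270.75 mm². Layer 57 is larger (361.38 vs 270.75 mm²).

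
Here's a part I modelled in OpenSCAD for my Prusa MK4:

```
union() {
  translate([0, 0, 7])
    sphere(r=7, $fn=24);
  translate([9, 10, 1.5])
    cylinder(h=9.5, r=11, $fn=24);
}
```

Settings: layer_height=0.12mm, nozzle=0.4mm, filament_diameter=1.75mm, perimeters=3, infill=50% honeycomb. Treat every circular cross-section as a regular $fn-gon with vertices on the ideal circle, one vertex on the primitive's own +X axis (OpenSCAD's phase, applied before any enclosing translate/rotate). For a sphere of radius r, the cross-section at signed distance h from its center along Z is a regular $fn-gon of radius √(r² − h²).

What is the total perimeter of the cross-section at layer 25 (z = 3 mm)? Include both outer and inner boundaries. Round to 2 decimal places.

85.16 mm

At z = 3 mm: the r=7 sphere contributes a regular 24-gon of circumradius √(7²−4²) = 5.745 (perimeter = 2·24·5.745·sin(180°/24) = 35.99 mm); the r=11 cylinder at (9, 10) contributes a regular 24-gon of circumradius 11 (perimeter = 2·24·11.000·sin(180°/24) = 68.92 mm); Combining (union): the regions partially overlap (shared area 19.92 mm²), so the edge portions inside another operand are dropped and the merged outline is re-measured after clipping — boundary = 85.16 mm. Overall, the cross-section is a single solid region. Total boundary length (outer) = 85.16 mm.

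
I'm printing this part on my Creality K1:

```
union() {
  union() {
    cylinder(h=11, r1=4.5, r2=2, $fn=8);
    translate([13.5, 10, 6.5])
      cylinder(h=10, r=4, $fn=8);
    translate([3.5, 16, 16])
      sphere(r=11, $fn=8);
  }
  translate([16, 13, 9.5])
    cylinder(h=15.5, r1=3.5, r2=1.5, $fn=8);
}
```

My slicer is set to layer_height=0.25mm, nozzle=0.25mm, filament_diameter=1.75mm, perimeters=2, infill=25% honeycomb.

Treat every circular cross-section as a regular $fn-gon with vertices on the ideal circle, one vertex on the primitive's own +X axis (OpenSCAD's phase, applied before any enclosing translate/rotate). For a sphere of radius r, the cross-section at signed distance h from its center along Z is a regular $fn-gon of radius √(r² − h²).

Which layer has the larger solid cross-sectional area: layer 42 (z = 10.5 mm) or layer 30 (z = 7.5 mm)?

Layer 42 (z = 10.5): the cone contributes a regular 8-gon of circumradius 2.114 (interpolated between r1=4.5 and r2=2 at t=0.955) (area = (8/2)·2.114²·sin(360°/8) = 12.64 mm²); the r=4 cylinder at (13.5, 10) gives a regular 8-gon of circumradius 4 (constant along its height) (area = (8/2)·4.000²·sin(360°/8) = 45.25 mm²); the r=11 sphere at (3.5, 16) contributes a regular 8-gon of circumradius √(11²−5.5²) = 9.526 (area = (8/2)·9.526²·sin(360°/8) = 256.68 mm²); Merging all regions: the regions partially overlap — summed areas 314.57 mm² minus the doubly-counted overlap 3.79 mm² gives 310.78 mm² — area = 310.78 mm²; the cone at (16, 13) contributes a regular 8-gon of circumradius 3.371 (interpolated between r1=3.5 and r2=1.5 at t=0.065) (area = (8/2)·3.371²·sin(360°/8) = 32.14 mm²); Taking the union: the regions partially overlap — summed areas 342.92 mm² minus the doubly-counted overlap 12.56 mm² gives 330.36 mm² — area = 330.36 mm². So its area = 330.36 mm². Layer 30 (z = 7.5): the cone contributes a regular 8-gon of circumradius 2.795 (interpolated between r1=4.5 and r2=2 at t=0.682) (area = (8/2)·2.795²·sin(360°/8) = 22.10 mm²); the cylinder at (13.5, 10): section is a regular 8-gon, circumradius r=4 (area = (8/2)·4.000²·sin(360°/8) = 45.25 mm²); the r=11 sphere at (3.5, 16) slices to a regular 8-gon of circumradius 6.982 (√(r²−h²) with h=8.5 from center) (area = (8/2)·6.982²·sin(360°/8) = 137.89 mm²); Merging all regions: the 3 present regions are separate (no shared area or edge), so areas and boundary lengths simply add and each stays a separate island — area = 205.24 mm²; the cone at (16, 13) does not reach this height (z outside [9.5, 25]); Taking the union: only the result so far is present, so the union is just that shape — area = 205.24 mm². So its area = 205.24 mm². Layer 42 is larger (330.36 vs 205.24 mm²).

layer 42 (z = 10.5 mm)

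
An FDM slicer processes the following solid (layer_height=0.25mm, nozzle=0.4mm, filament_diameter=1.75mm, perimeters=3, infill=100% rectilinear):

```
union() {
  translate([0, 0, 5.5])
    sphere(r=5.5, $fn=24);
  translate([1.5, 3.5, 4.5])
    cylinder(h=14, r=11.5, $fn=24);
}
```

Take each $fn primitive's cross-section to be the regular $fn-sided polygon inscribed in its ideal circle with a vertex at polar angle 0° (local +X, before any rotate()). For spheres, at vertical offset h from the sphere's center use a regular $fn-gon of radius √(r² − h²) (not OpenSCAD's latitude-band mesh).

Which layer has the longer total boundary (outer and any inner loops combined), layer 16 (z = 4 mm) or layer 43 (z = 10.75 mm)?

Layer 16 (z = 4): the r=5.5 sphere contributes a regular 24-gon of circumradius √(5.5²−1.5²) = 5.292 (perimeter = 2·24·5.292·sin(180°/24) = 33.15 mm); the cylinder at (1.5, 3.5) is absent (z outside [4.5, 18.5]); Merging all regions: only the r=5.5 sphere is present, so the union is just that shape — boundary = 33.15 mm. So its perimeter = 33.15 mm. Layer 43 (z = 10.75): the r=5.5 sphere contributes a regular 24-gon of circumradius √(5.5²−5.25²) = 1.639 (perimeter = 2·24·1.639·sin(180°/24) = 10.27 mm); the r=11.5 cylinder at (1.5, 3.5) gives a regular 24-gon of circumradius 11.5 (constant along its height) (perimeter = 2·24·11.500·sin(180°/24) = 72.05 mm); Merging all regions: the r=5.5 sphere lies entirely inside the r=11.5 cylinder at (1.5, 3.5), so the union is just the r=11.5 cylinder at (1.5, 3.5) — boundary = 72.05 mm. So its perimeter = 72.05 mm. Layer 43 is larger (72.05 vs 33.15 mm).

layer 43 (z = 10.75 mm)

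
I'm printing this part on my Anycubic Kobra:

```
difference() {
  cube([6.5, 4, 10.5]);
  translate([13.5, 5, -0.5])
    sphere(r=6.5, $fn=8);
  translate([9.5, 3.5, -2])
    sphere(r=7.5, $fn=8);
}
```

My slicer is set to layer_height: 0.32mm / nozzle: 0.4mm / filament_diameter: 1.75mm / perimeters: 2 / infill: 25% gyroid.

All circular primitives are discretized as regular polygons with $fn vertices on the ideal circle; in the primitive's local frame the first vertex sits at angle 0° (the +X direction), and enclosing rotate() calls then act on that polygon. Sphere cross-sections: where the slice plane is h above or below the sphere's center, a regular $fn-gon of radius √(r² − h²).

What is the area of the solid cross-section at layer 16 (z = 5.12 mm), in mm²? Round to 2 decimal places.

At z = 5.12 mm: the 6.5×4 cube contributes its full rectangle (area 26.00 mm²); the r=6.5 sphere at (13.5, 5) contributes a regular 8-gon of circumradius √(6.5²−5.62²) = 3.266 (area = (8/2)·3.266²·sin(360°/8) = 30.17 mm²); the sphere at (9.5, 3.5): section is a regular 8-gon, circumradius = √(r²−h²) = √(7.5²−7.12²) = 2.357 (area = (8/2)·2.357²·sin(360°/8) = 15.71 mm²); Taking the first minus the rest: starting from the 6.5×4 cube (26.00 mm²), the r=6.5 sphere at (13.5, 5) misses the remaining region (no effect); the r=7.5 sphere at (9.5, 3.5) misses the remaining region (no effect) — area = 26.00 mm². Overall, the cross-section is a single solid region. Net area = 26.00 mm².

26.00 mm²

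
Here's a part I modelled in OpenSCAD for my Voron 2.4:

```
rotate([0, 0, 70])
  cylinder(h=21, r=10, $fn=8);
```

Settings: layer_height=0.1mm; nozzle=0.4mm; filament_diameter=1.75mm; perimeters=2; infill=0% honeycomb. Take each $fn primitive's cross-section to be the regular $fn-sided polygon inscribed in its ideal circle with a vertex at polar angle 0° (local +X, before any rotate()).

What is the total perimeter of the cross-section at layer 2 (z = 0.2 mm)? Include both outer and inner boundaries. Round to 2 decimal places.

61.23 mm

At z = 0.2 mm: the cylinder: section is a regular 8-gon, circumradius r=10 (perimeter = 2·8·10.000·sin(180°/8) = 61.23 mm); (whole slice rotated 70° about Z — lengths, areas and connectivity unchanged). Overall, the cross-section is a single solid region. Total boundary length (outer) = 61.23 mm.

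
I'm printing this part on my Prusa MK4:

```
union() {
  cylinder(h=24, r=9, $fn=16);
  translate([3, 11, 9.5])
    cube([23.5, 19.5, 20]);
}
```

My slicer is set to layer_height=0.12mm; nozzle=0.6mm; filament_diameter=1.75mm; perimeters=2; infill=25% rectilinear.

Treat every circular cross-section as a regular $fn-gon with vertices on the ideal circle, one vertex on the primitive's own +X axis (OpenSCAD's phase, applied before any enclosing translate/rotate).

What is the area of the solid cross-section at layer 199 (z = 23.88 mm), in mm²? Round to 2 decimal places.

706.23 mm²

At z = 23.88 mm: the cylinder: section is a regular 16-gon, circumradius r=9 (area = (16/2)·9.000²·sin(360°/16) = 247.98 mm²); the 23.5×19.5 cube at (3, 11) contributes its full rectangle (area 458.25 mm²); Merging all regions: the 2 present regions are separate (no shared area or edge), so areas and boundary lengths simply add and each stays a separate island — area = 706.23 mm². Overall, the cross-section has 2 separate islands. Net area = 706.23 mm².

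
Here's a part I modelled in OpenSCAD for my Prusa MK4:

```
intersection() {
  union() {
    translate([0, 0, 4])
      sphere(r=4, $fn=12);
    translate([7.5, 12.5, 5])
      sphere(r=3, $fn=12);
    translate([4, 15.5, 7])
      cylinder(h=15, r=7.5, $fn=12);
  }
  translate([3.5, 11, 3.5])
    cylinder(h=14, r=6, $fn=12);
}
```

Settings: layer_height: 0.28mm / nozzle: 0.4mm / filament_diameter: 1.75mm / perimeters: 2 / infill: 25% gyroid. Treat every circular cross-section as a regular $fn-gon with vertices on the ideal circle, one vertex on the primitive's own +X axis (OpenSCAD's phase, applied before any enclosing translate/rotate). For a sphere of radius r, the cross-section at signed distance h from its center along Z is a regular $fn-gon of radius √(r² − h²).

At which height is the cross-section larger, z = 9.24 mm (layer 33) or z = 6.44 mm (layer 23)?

layer 33 (z = 9.24 mm)

Layer 33 (z = 9.24): the sphere is absent (|z−center|=5.240 > r=4); the sphere at (7.5, 12.5) does not reach this height (|z−center|=4.240 > r=3); the r=7.5 cylinder at (4, 15.5) gives a regular 12-gon of circumradius 7.5 (constant along its height) (area = (12/2)·7.500²·sin(360°/12) = 168.75 mm²); Merging all regions: only the r=7.5 cylinder at (4, 15.5) is present, so the union is just that shape — area = 168.75 mm²; the r=6 cylinder at (3.5, 11) gives a regular 12-gon of circumradius 6 (constant along its height) (area = (12/2)·6.000²·sin(360°/12) = 108.00 mm²); Taking the intersection: the r=6 cylinder at (3.5, 11) partially overlaps that combined region; clipping to the common part keeps 76.45 mm² — area = 76.45 mm². So its area = 76.45 mm². Layer 23 (z = 6.44): the r=4 sphere contributes a regular 12-gon of circumradius √(4²−2.44²) = 3.170 (area = (12/2)·3.170²·sin(360°/12) = 30.14 mm²); the sphere at (7.5, 12.5): section is a regular 12-gon, circumradius = √(r²−h²) = √(3²−1.44²) = 2.632 (area = (12/2)·2.632²·sin(360°/12) = 20.78 mm²); the cylinder at (4, 15.5) is absent (z outside [7, 22]); Combining (union): the 2 present regions are separate (no shared area or edge), so areas and boundary lengths simply add and each stays a separate island — area = 50.92 mm²; the cylinder at (3.5, 11): section is a regular 12-gon, circumradius r=6 (area = (12/2)·6.000²·sin(360°/12) = 108.00 mm²); Taking the intersection: the r=6 cylinder at (3.5, 11) partially overlaps the result so far; clipping to the common part keeps 17.45 mm² — area = 17.45 mm². So its area = 17.45 mm². Layer 33 is larger (76.45 vs 17.45 mm²).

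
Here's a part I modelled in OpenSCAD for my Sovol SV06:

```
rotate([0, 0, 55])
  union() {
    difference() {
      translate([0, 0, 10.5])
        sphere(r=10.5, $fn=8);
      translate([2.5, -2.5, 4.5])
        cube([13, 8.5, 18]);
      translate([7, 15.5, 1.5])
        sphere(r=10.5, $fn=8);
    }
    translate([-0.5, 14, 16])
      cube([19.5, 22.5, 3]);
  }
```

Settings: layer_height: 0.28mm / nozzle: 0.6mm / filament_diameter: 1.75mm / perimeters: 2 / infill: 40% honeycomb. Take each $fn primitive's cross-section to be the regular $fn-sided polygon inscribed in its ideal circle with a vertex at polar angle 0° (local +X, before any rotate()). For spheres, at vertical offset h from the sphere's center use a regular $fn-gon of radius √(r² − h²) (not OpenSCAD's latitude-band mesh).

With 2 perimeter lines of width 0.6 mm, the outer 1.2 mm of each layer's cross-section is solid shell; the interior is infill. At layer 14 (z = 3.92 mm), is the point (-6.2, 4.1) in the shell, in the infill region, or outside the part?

shell

At z = 3.92 mm: the r=10.5 sphere slices to a regular 8-gon of circumradius 8.183 (√(r²−h²) with h=6.58 from center); the cube at (2.5, -2.5) is absent (z outside [4.5, 22.5]); the sphere at (7, 15.5): section is a regular 8-gon, circumradius = √(r²−h²) = √(10.5²−2.42²) = 10.217; Subtracting the remaining from the first: starting from the r=10.5 sphere, the r=10.5 sphere at (7, 15.5) partially overlaps it — only the 0.00 mm² overlap (of its 295.27 mm²) is removed, clipping the outline — 1 connected region; the cube at (-0.5, 14) is absent (z outside [16, 19]); Combining (union): only the result so far is present, so the union is just that shape — 1 connected region; (rotated 55° about Z; rotation is an isometry so areas/perimeters/island counts are preserved). Overall, the cross-section is a single solid region. Undo the 55° rotation: the query point maps to (-0.198, 7.430) in the un-rotated model frame. The nearest boundary edge runs (-5.79, 5.79)→(-0.00, 8.18); distance from the point to it = 0.62 mm. The point is inside the cross-section, 0.62 mm from the nearest boundary — within the 1.2 mm shell band (2 × 0.6).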